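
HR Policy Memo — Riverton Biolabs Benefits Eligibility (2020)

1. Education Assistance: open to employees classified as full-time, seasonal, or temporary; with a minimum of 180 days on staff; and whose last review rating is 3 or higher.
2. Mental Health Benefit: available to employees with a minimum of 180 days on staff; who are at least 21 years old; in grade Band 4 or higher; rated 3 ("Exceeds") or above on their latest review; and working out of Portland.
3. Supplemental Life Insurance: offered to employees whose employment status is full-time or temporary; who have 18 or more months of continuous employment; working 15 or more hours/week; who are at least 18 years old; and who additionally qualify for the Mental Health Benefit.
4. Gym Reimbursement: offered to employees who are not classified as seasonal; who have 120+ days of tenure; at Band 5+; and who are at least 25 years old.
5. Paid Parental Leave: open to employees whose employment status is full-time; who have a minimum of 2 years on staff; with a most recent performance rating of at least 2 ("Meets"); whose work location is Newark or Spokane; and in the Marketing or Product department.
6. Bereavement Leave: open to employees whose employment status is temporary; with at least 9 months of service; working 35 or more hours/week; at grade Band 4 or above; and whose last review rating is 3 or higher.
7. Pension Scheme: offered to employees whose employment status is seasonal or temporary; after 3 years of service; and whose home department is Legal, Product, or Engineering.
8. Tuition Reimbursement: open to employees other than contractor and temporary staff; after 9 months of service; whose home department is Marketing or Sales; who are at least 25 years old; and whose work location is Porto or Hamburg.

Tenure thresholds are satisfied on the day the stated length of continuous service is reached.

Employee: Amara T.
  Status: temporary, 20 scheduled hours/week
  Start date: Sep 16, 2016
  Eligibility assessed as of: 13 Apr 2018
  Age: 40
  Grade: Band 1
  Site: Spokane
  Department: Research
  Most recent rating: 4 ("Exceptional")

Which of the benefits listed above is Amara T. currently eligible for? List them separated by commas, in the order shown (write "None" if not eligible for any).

Education Assistance

Service from Sep 16, 2016 to 13 Apr 2018: 574 days.
Education Assistance — status temporary ✓; service 574 days ≥ 180 days ✓; rating 4 ≥ 3 ✓ → eligible.
Mental Health Benefit — service 574 days ≥ 180 days ✓; age 40 ≥ 21 ✓; grade Band 1 < Band 4 ✗ → not eligible.
Supplemental Life Insurance — status temporary ✓; service 574 days ≥ 18 months (≈540 days) ✓; 20 hrs/wk ≥ 15 ✓; age 40 ≥ 18 ✓; not eligible for Mental Health Benefit ✗ → not eligible.
Gym Reimbursement — status temporary ✓ (not excluded); service 574 days ≥ 120 days ✓; grade Band 1 < Band 5 ✗ → not eligible.
Paid Parental Leave — status temporary ✗ (requires full-time) → not eligible.
Bereavement Leave — status temporary ✓; service 574 days ≥ 9 months (≈270 days) ✓; 20 hrs/wk < 35 ✗ → not eligible.
Pension Scheme — status temporary ✓; service 574 days < 3 years (≈1095 days) ✗ → not eligible.
Tuition Reimbursement — status temporary ✗ (excluded) → not eligible.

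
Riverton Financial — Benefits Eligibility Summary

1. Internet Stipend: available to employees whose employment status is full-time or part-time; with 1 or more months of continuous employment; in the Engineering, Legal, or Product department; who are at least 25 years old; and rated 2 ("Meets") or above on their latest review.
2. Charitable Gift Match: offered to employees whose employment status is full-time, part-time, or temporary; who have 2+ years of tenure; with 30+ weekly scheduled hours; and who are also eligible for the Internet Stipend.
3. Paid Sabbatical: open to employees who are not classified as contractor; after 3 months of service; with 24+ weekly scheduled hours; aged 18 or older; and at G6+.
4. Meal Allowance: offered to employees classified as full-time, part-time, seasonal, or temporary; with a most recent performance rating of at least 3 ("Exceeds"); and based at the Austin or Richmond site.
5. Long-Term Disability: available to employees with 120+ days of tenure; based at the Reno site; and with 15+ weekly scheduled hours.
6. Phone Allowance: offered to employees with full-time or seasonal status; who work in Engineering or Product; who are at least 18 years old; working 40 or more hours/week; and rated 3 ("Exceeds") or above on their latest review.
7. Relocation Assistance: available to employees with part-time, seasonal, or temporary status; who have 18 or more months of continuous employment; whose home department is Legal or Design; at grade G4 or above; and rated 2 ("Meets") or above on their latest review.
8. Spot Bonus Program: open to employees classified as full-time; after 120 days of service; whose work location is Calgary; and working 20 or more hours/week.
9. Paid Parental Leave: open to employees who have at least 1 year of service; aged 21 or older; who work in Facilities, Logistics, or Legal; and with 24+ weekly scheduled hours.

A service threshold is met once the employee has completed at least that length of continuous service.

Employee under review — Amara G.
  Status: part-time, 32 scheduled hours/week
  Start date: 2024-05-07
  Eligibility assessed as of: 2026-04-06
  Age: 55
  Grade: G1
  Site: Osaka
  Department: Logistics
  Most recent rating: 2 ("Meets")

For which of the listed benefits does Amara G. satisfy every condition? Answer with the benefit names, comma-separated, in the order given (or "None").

Service from 2024-05-07 to 2026-04-06: 699 days.
Internet Stipend — status part-time ✓; service 699 days ≥ 1 month (≈30 days) ✓; dept Logistics ✗ → not eligible.
Charitable Gift Match — status part-time ✓; service 699 days < 2 years (≈730 days) ✗ → not eligible.
Paid Sabbatical — status part-time ✓ (not excluded); service 699 days ≥ 3 months (≈90 days) ✓; 32 hrs/wk ≥ 24 ✓; age 55 ≥ 18 ✓; grade G1 < G6 ✗ → not eligible.
Meal Allowance — status part-time ✓; rating 2 < 3 ✗ → not eligible.
Long-Term Disability — service 699 days ≥ 120 days ✓; site Osaka ✗ (not Reno) → not eligible.
Phone Allowance — status part-time ✗ (requires full-time or seasonal) → not eligible.
Relocation Assistance — status part-time ✓; service 699 days ≥ 18 months (≈540 days) ✓; dept Logistics ✗ → not eligible.
Spot Bonus Program — status part-time ✗ (requires full-time) → not eligible.
Paid Parental Leave — service 699 days ≥ 1 year (≈365 days) ✓; age 55 ≥ 21 ✓; dept Logistics ✓; 32 hrs/wk ≥ 24 ✓ → eligible.

Paid Parental Leave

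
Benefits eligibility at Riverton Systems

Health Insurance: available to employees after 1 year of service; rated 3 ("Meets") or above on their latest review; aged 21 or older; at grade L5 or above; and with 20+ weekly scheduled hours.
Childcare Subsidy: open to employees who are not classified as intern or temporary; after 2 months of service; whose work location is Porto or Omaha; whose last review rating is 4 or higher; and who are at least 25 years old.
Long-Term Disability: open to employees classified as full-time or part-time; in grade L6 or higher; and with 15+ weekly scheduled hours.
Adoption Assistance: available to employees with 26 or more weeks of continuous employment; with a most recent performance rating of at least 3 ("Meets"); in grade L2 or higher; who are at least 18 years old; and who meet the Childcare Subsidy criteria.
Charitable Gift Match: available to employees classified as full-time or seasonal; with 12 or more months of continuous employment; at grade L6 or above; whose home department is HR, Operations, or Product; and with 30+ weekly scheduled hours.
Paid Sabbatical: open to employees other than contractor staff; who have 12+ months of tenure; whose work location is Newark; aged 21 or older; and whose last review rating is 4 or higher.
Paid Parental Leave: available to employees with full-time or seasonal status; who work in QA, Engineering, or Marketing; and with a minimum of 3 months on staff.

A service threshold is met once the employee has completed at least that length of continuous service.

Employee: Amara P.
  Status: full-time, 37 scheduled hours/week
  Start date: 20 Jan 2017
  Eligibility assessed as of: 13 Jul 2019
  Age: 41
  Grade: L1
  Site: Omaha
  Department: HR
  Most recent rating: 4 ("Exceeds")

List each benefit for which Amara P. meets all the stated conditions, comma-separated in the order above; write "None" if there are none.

Service from 20 Jan 2017 to 13 Jul 2019: 904 days.
Health Insurance — service 904 days ≥ 1 year (≈365 days) ✓; rating 4 ≥ 3 ✓; age 41 ≥ 21 ✓; grade L1 < L5 ✗ → not eligible.
Childcare Subsidy — status full-time ✓ (not excluded); service 904 days ≥ 2 months (≈60 days) ✓; site Omaha ✓; rating 4 ≥ 4 ✓; age 41 ≥ 25 ✓ → eligible.
Long-Term Disability — status full-time ✓; grade L1 < L6 ✗ → not eligible.
Adoption Assistance — service 904 days ≥ 26 weeks (≈182 days) ✓; rating 4 ≥ 3 ✓; grade L1 < L2 ✗ → not eligible.
Charitable Gift Match — status full-time ✓; service 904 days ≥ 12 months (≈360 days) ✓; grade L1 < L6 ✗ → not eligible.
Paid Sabbatical — status full-time ✓ (not excluded); service 904 days ≥ 12 months (≈360 days) ✓; site Omaha ✗ (not Newark) → not eligible.
Paid Parental Leave — status full-time ✓; dept HR ✗ → not eligible.

Childcare Subsidy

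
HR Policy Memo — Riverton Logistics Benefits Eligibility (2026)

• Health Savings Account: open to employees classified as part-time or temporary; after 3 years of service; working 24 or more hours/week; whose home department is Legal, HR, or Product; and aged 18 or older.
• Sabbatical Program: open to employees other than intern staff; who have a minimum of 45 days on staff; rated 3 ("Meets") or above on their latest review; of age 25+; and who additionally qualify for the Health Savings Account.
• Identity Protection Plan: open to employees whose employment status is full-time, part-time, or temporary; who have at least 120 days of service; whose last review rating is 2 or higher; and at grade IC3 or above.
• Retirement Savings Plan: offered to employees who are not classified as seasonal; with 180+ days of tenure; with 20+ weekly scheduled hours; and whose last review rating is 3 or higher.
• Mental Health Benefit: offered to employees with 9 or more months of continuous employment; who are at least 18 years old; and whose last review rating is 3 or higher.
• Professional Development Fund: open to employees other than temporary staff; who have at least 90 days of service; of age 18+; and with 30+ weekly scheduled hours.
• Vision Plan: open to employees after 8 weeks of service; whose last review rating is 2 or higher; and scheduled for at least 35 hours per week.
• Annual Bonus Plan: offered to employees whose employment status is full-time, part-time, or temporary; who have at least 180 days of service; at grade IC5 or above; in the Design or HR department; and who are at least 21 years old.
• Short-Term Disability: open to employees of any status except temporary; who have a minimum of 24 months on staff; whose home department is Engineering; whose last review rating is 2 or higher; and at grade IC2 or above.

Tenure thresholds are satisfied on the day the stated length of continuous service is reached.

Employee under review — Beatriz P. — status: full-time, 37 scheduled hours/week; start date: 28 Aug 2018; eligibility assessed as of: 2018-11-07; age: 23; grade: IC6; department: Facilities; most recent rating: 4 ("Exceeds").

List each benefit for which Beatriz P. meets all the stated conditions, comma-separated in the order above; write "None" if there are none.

Vision Plan

Service from 28 Aug 2018 to 2018-11-07: 71 days.
Health Savings Account — status full-time ✗ (requires part-time or temporary) → not eligible.
Sabbatical Program — status full-time ✓ (not excluded); service 71 days ≥ 45 days ✓; rating 4 ≥ 3 ✓; age 23 < 25 ✗ → not eligible.
Identity Protection Plan — status full-time ✓; service 71 days < 120 days ✗ → not eligible.
Retirement Savings Plan — status full-time ✓ (not excluded); service 71 days < 180 days ✗ → not eligible.
Mental Health Benefit — service 71 days < 9 months (≈270 days) ✗ → not eligible.
Professional Development Fund — status full-time ✓ (not excluded); service 71 days < 90 days ✗ → not eligible.
Vision Plan — service 71 days ≥ 8 weeks (≈56 days) ✓; rating 4 ≥ 2 ✓; 37 hrs/wk ≥ 35 ✓ → eligible.
Annual Bonus Plan — status full-time ✓; service 71 days < 180 days ✗ → not eligible.
Short-Term Disability — status full-time ✓ (not excluded); service 71 days < 24 months (≈720 days) ✗ → not eligible.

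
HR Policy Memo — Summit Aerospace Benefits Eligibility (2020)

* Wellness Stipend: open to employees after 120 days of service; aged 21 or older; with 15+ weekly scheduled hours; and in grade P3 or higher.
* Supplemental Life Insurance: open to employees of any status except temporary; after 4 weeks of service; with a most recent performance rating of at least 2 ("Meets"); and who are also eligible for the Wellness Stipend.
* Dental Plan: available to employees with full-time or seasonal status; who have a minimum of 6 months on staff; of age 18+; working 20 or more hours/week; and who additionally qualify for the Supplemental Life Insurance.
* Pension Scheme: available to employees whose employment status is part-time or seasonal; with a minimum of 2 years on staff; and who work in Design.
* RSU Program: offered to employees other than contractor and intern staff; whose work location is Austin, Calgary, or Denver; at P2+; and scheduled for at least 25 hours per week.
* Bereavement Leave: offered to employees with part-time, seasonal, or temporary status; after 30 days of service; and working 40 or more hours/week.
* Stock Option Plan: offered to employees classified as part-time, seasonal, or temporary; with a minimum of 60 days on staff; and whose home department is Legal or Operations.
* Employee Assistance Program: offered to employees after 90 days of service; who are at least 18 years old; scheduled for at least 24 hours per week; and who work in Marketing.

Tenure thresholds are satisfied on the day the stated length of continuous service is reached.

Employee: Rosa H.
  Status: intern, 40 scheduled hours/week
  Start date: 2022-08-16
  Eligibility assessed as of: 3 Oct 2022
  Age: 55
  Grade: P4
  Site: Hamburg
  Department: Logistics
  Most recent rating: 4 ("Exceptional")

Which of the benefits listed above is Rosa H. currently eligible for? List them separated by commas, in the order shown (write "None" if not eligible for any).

None

Service from 2022-08-16 to 3 Oct 2022: 48 days.
Wellness Stipend — service 48 days < 120 days ✗ → not eligible.
Supplemental Life Insurance — status intern ✓ (not excluded); service 48 days ≥ 4 weeks (≈28 days) ✓; rating 4 ≥ 2 ✓; not eligible for Wellness Stipend ✗ → not eligible.
Dental Plan — status intern ✗ (requires full-time or seasonal) → not eligible.
Pension Scheme — status intern ✗ (requires part-time or seasonal) → not eligible.
RSU Program — status intern ✗ (excluded) → not eligible.
Bereavement Leave — status intern ✗ (requires part-time, seasonal, or temporary) → not eligible.
Stock Option Plan — status intern ✗ (requires part-time, seasonal, or temporary) → not eligible.
Employee Assistance Program — service 48 days < 90 days ✗ → not eligible.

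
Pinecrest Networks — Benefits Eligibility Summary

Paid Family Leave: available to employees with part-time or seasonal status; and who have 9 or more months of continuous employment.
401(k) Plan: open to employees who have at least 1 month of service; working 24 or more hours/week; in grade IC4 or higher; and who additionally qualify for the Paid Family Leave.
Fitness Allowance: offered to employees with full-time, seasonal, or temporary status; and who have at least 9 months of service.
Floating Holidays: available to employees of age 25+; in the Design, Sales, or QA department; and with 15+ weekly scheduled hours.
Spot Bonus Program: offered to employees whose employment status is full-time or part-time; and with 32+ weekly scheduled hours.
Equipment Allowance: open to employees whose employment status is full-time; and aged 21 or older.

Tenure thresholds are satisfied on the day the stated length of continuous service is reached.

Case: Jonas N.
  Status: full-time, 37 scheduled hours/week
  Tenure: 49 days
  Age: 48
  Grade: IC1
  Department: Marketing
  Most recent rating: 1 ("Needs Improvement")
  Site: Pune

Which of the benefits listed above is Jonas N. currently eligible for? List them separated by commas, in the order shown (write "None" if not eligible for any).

Paid Family Leave — status full-time ✗ (requires part-time or seasonal) → not eligible.
401(k) Plan — service 49 days ≥ 1 month (≈30 days) ✓; 37 hrs/wk ≥ 24 ✓; grade IC1 < IC4 ✗ → not eligible.
Fitness Allowance — status full-time ✓; service 49 days < 9 months (≈270 days) ✗ → not eligible.
Floating Holidays — age 48 ≥ 25 ✓; dept Marketing ✗ → not eligible.
Spot Bonus Program — status full-time ✓; 37 hrs/wk ≥ 32 ✓ → eligible.
Equipment Allowance — status full-time ✓; age 48 ≥ 21 ✓ → eligible.

Spot Bonus Program, Equipment Allowance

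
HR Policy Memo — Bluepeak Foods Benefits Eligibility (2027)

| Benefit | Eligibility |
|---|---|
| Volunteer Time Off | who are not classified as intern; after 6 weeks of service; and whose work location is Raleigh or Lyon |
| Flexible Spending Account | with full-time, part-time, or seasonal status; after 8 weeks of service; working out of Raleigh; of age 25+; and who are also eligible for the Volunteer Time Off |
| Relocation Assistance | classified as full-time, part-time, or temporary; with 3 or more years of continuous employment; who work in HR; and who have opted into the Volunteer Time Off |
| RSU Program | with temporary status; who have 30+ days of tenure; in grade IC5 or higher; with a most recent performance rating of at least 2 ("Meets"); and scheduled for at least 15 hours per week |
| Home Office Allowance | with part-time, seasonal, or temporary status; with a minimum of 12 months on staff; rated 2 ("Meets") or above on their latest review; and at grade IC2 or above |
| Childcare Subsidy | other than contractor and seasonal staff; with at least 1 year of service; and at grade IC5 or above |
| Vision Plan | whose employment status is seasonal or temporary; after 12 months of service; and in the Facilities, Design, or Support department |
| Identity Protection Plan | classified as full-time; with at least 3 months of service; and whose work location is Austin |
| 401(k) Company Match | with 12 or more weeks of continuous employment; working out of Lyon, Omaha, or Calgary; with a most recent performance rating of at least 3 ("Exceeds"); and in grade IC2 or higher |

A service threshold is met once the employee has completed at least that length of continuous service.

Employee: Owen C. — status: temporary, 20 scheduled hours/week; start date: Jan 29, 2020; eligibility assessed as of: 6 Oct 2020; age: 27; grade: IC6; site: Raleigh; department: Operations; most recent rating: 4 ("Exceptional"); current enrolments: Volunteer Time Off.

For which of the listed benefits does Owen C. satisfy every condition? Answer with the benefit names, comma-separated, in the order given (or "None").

Service from Jan 29, 2020 to 6 Oct 2020: 251 days.
Volunteer Time Off — status temporary ✓ (not excluded); service 251 days ≥ 6 weeks (≈42 days) ✓; site Raleigh ✓ → eligible.
Flexible Spending Account — status temporary ✗ (requires full-time, part-time, or seasonal) → not eligible.
Relocation Assistance — status temporary ✓; service 251 days < 3 years (≈1095 days) ✗ → not eligible.
RSU Program — status temporary ✓; service 251 days ≥ 30 days ✓; grade IC6 ≥ IC5 ✓; rating 4 ≥ 2 ✓; 20 hrs/wk ≥ 15 ✓ → eligible.
Home Office Allowance — status temporary ✓; service 251 days < 12 months (≈360 days) ✗ → not eligible.
Childcare Subsidy — status temporary ✓ (not excluded); service 251 days < 1 year (≈365 days) ✗ → not eligible.
Vision Plan — status temporary ✓; service 251 days < 12 months (≈360 days) ✗ → not eligible.
Identity Protection Plan — status temporary ✗ (requires full-time) → not eligible.
401(k) Company Match — service 251 days ≥ 12 weeks (≈84 days) ✓; site Raleigh ✗ (not Lyon, Omaha, or Calgary) → not eligible.

Volunteer Time Off, RSU Program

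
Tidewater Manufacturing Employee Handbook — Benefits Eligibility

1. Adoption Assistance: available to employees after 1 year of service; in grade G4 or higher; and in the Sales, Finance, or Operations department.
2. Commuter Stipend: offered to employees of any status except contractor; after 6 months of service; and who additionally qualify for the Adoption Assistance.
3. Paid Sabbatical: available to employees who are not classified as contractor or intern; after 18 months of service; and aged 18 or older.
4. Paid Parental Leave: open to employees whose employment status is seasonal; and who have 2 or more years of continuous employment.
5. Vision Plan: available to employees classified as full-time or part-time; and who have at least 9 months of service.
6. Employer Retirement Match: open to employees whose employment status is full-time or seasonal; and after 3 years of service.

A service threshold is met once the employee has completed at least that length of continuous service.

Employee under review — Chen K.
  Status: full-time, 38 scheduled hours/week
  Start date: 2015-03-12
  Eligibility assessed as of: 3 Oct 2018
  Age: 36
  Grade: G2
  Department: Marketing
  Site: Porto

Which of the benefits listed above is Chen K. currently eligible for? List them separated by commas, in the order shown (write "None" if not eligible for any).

Service from 2015-03-12 to 3 Oct 2018: 1301 days.
Adoption Assistance — service 1301 days ≥ 1 year (≈365 days) ✓; grade G2 < G4 ✗ → not eligible.
Commuter Stipend — status full-time ✓ (not excluded); service 1301 days ≥ 6 months (≈180 days) ✓; not eligible for Adoption Assistance ✗ → not eligible.
Paid Sabbatical — status full-time ✓ (not excluded); service 1301 days ≥ 18 months (≈540 days) ✓; age 36 ≥ 18 ✓ → eligible.
Paid Parental Leave — status full-time ✗ (requires seasonal) → not eligible.
Vision Plan — status full-time ✓; service 1301 days ≥ 9 months (≈270 days) ✓ → eligible.
Employer Retirement Match — status full-time ✓; service 1301 days ≥ 3 years (≈1095 days) ✓ → eligible.

Paid Sabbatical, Vision Plan, Employer Retirement Match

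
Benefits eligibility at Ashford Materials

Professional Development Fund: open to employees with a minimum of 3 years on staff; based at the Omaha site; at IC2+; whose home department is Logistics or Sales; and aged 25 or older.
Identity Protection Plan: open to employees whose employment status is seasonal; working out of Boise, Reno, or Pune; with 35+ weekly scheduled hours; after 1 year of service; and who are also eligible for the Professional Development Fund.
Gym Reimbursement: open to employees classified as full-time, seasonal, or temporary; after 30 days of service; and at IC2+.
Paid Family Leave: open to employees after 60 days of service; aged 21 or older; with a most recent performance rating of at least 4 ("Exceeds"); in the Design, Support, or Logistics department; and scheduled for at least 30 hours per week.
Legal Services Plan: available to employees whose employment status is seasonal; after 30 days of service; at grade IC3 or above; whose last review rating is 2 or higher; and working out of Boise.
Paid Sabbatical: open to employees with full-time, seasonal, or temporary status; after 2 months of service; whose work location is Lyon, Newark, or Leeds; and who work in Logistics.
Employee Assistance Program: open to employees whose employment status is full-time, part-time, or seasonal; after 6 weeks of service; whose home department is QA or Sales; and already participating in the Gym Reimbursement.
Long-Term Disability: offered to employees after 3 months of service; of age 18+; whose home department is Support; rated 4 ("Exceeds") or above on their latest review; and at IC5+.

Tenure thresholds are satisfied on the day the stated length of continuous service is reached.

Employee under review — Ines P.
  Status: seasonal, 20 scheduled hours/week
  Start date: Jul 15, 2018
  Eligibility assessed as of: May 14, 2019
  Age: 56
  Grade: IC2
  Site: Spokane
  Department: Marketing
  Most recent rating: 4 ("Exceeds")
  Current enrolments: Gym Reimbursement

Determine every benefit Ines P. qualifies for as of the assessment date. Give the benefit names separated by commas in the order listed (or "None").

Service from Jul 15, 2018 to May 14, 2019: 303 days.
Professional Development Fund — service 303 days < 3 years (≈1095 days) ✗ → not eligible.
Identity Protection Plan — status seasonal ✓; site Spokane ✗ (not Boise, Reno, or Pune) → not eligible.
Gym Reimbursement — status seasonal ✓; service 303 days ≥ 30 days ✓; grade IC2 ≥ IC2 ✓ → eligible.
Paid Family Leave — service 303 days ≥ 60 days ✓; age 56 ≥ 21 ✓; rating 4 ≥ 4 ✓; dept Marketing ✗ → not eligible.
Legal Services Plan — status seasonal ✓; service 303 days ≥ 30 days ✓; grade IC2 < IC3 ✗ → not eligible.
Paid Sabbatical — status seasonal ✓; service 303 days ≥ 2 months (≈60 days) ✓; site Spokane ✗ (not Lyon, Newark, or Leeds) → not eligible.
Employee Assistance Program — status seasonal ✓; service 303 days ≥ 6 weeks (≈42 days) ✓; dept Marketing ✗ → not eligible.
Long-Term Disability — service 303 days ≥ 3 months (≈90 days) ✓; age 56 ≥ 18 ✓; dept Marketing ✗ → not eligible.

Gym Reimbursement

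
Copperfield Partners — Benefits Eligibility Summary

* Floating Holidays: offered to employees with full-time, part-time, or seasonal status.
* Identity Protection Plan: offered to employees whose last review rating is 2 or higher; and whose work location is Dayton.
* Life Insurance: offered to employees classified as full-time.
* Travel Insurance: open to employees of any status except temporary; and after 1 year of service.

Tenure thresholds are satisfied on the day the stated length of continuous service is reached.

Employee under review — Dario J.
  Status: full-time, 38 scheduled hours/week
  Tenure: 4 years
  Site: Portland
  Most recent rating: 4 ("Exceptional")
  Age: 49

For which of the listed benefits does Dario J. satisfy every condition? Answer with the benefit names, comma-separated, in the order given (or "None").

Floating Holidays — status full-time ✓ → eligible.
Identity Protection Plan — rating 4 ≥ 2 ✓; site Portland ✗ (not Dayton) → not eligible.
Life Insurance — status full-time ✓ → eligible.
Travel Insurance — status full-time ✓ (not excluded); service 4 years ≥ 1 year ✓ → eligible.

Floating Holidays, Life Insurance, Travel Insurance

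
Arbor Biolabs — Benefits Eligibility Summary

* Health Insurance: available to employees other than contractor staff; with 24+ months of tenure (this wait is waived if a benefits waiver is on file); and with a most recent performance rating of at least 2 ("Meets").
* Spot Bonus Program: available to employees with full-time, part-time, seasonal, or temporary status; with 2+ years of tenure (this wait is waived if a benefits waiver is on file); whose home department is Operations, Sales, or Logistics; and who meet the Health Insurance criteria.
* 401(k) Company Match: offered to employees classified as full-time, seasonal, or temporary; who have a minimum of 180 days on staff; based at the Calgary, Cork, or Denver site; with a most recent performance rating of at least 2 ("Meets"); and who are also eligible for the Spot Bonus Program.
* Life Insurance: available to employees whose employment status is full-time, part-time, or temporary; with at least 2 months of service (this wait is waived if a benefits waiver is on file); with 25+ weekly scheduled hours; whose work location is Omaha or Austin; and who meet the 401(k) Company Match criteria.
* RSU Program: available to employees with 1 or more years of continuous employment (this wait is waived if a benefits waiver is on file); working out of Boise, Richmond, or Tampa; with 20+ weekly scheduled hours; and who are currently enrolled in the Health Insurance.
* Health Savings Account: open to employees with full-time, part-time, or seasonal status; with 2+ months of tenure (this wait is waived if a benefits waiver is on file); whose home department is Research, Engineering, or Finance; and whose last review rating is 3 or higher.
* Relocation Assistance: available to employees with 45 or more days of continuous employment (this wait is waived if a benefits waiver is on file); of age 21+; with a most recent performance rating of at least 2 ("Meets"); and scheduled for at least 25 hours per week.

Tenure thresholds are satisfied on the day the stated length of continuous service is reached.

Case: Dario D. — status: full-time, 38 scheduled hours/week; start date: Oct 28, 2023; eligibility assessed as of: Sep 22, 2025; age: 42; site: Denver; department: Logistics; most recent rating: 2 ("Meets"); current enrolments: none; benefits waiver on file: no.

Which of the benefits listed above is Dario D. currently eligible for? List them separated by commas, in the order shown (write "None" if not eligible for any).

Relocation Assistance

Service from Oct 28, 2023 to Sep 22, 2025: 695 days.
Health Insurance — status full-time ✓ (not excluded); no waiver, service 695 days < 24 months (≈720 days) ✗ → not eligible.
Spot Bonus Program — status full-time ✓; no waiver, service 695 days < 2 years (≈730 days) ✗ → not eligible.
401(k) Company Match — status full-time ✓; service 695 days ≥ 180 days ✓; site Denver ✓; rating 2 ≥ 2 ✓; not eligible for Spot Bonus Program ✗ → not eligible.
Life Insurance — status full-time ✓; no waiver, service 695 days ≥ 2 months (≈60 days) ✓; 38 hrs/wk ≥ 25 ✓; site Denver ✗ (not Omaha or Austin) → not eligible.
RSU Program — no waiver, service 695 days ≥ 1 year (≈365 days) ✓; site Denver ✗ (not Boise, Richmond, or Tampa) → not eligible.
Health Savings Account — status full-time ✓; no waiver, service 695 days ≥ 2 months (≈60 days) ✓; dept Logistics ✗ → not eligible.
Relocation Assistance — no waiver, service 695 days ≥ 45 days ✓; age 42 ≥ 21 ✓; rating 2 ≥ 2 ✓; 38 hrs/wk ≥ 25 ✓ → eligible.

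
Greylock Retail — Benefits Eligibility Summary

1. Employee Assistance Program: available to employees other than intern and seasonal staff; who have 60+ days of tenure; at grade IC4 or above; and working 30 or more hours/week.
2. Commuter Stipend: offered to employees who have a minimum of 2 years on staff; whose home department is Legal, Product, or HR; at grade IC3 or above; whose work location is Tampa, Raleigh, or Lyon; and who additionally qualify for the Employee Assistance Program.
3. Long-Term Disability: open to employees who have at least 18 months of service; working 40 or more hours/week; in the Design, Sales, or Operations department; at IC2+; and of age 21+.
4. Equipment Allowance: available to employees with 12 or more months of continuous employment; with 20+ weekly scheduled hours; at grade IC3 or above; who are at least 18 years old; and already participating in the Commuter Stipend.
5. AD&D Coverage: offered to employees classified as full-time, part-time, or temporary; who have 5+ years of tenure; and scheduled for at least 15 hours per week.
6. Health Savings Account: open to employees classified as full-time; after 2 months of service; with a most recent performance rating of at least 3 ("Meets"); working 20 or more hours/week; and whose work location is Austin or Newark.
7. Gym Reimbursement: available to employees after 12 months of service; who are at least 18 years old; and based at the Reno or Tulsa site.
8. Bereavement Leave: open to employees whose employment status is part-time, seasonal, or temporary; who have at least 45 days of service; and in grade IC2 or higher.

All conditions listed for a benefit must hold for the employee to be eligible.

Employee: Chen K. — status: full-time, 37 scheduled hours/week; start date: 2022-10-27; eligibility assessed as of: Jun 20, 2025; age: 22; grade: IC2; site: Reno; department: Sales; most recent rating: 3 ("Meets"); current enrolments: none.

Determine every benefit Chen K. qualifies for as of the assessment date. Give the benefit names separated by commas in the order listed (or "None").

Gym Reimbursement

Service from 2022-10-27 to Jun 20, 2025: 967 days.
Employee Assistance Program — status full-time ✓ (not excluded); service 967 days ≥ 60 days ✓; grade IC2 < IC4 ✗ → not eligible.
Commuter Stipend — service 967 days ≥ 2 years (≈730 days) ✓; dept Sales ✗ → not eligible.
Long-Term Disability — service 967 days ≥ 18 months (≈540 days) ✓; 37 hrs/wk < 40 ✗ → not eligible.
Equipment Allowance — service 967 days ≥ 12 months (≈360 days) ✓; 37 hrs/wk ≥ 20 ✓; grade IC2 < IC3 ✗ → not eligible.
AD&D Coverage — status full-time ✓; service 967 days < 5 years (≈1825 days) ✗ → not eligible.
Health Savings Account — status full-time ✓; service 967 days ≥ 2 months (≈60 days) ✓; rating 3 ≥ 3 ✓; 37 hrs/wk ≥ 20 ✓; site Reno ✗ (not Austin or Newark) → not eligible.
Gym Reimbursement — service 967 days ≥ 12 months (≈360 days) ✓; age 22 ≥ 18 ✓; site Reno ✓ → eligible.
Bereavement Leave — status full-time ✗ (requires part-time, seasonal, or temporary) → not eligible.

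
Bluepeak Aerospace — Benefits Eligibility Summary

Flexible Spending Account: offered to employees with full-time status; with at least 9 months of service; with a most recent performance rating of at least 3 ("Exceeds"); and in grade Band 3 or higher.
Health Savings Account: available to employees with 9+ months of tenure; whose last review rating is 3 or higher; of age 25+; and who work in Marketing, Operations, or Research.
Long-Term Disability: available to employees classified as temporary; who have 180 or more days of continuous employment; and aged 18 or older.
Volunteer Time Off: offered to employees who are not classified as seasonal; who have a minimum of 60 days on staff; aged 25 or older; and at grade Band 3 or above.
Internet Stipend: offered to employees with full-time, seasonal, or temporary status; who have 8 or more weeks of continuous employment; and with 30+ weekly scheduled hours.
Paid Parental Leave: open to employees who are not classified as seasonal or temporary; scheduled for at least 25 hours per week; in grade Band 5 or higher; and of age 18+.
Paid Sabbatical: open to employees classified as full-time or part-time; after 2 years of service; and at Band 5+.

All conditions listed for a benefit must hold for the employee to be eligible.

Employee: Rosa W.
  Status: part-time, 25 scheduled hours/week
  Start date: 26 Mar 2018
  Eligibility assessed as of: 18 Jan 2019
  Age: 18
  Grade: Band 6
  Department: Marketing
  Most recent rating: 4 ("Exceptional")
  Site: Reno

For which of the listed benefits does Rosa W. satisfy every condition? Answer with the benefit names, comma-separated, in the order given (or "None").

Service from 26 Mar 2018 to 18 Jan 2019: 298 days.
Flexible Spending Account — status part-time ✗ (requires full-time) → not eligible.
Health Savings Account — service 298 days ≥ 9 months (≈270 days) ✓; rating 4 ≥ 3 ✓; age 18 < 25 ✗ → not eligible.
Long-Term Disability — status part-time ✗ (requires temporary) → not eligible.
Volunteer Time Off — status part-time ✓ (not excluded); service 298 days ≥ 60 days ✓; age 18 < 25 ✗ → not eligible.
Internet Stipend — status part-time ✗ (requires full-time, seasonal, or temporary) → not eligible.
Paid Parental Leave — status part-time ✓ (not excluded); 25 hrs/wk ≥ 25 ✓; grade Band 6 ≥ Band 5 ✓; age 18 ≥ 18 ✓ → eligible.
Paid Sabbatical — status part-time ✓; service 298 days < 2 years (≈730 days) ✗ → not eligible.

Paid Parental Leave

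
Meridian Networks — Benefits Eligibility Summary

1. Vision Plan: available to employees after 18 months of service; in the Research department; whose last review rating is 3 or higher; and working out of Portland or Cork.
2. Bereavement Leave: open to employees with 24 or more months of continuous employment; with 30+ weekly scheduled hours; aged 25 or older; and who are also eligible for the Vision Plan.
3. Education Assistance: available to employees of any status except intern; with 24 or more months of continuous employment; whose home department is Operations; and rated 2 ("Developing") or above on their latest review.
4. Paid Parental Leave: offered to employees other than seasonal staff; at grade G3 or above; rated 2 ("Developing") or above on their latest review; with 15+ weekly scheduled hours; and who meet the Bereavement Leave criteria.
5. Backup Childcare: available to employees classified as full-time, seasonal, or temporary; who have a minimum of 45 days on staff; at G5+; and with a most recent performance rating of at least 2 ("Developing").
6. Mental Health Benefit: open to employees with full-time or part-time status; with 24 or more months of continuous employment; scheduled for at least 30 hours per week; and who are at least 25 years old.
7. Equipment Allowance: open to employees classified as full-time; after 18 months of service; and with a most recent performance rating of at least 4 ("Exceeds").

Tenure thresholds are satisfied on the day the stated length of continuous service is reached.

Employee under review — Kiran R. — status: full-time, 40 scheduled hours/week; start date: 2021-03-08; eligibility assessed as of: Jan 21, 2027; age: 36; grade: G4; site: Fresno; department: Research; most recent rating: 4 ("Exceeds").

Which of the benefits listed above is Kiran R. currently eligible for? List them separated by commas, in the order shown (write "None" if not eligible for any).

Service from 2021-03-08 to Jan 21, 2027: 2145 days.
Vision Plan — service 2145 days ≥ 18 months (≈540 days) ✓; dept Research ✓; rating 4 ≥ 3 ✓; site Fresno ✗ (not Portland or Cork) → not eligible.
Bereavement Leave — service 2145 days ≥ 24 months (≈720 days) ✓; 40 hrs/wk ≥ 30 ✓; age 36 ≥ 25 ✓; not eligible for Vision Plan ✗ → not eligible.
Education Assistance — status full-time ✓ (not excluded); service 2145 days ≥ 24 months (≈720 days) ✓; dept Research ✗ → not eligible.
Paid Parental Leave — status full-time ✓ (not excluded); grade G4 ≥ G3 ✓; rating 4 ≥ 2 ✓; 40 hrs/wk ≥ 15 ✓; not eligible for Bereavement Leave ✗ → not eligible.
Backup Childcare — status full-time ✓; service 2145 days ≥ 45 days ✓; grade G4 < G5 ✗ → not eligible.
Mental Health Benefit — status full-time ✓; service 2145 days ≥ 24 months (≈720 days) ✓; 40 hrs/wk ≥ 30 ✓; age 36 ≥ 25 ✓ → eligible.
Equipment Allowance — status full-time ✓; service 2145 days ≥ 18 months (≈540 days) ✓; rating 4 ≥ 4 ✓ → eligible.

Mental Health Benefit, Equipment Allowance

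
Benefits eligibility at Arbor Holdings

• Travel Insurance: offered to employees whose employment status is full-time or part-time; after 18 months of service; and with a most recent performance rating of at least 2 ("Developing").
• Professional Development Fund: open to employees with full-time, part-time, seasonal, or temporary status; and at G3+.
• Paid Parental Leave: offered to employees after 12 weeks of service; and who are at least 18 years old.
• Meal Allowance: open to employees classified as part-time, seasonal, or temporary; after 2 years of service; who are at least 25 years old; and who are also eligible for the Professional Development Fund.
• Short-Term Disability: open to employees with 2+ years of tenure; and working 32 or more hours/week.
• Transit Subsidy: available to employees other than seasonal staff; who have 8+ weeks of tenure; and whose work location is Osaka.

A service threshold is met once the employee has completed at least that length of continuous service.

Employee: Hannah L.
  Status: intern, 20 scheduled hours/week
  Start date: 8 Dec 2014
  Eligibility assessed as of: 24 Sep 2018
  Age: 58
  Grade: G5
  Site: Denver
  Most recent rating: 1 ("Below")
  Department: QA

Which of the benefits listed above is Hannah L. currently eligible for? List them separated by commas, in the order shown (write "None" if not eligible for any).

Paid Parental Leave

Service from 8 Dec 2014 to 24 Sep 2018: 1386 days.
Travel Insurance — status intern ✗ (requires full-time or part-time) → not eligible.
Professional Development Fund — status intern ✗ (requires full-time, part-time, seasonal, or temporary) → not eligible.
Paid Parental Leave — service 1386 days ≥ 12 weeks (≈84 days) ✓; age 58 ≥ 18 ✓ → eligible.
Meal Allowance — status intern ✗ (requires part-time, seasonal, or temporary) → not eligible.
Short-Term Disability — service 1386 days ≥ 2 years (≈730 days) ✓; 20 hrs/wk < 32 ✗ → not eligible.
Transit Subsidy — status intern ✓ (not excluded); service 1386 days ≥ 8 weeks (≈56 days) ✓; site Denver ✗ (not Osaka) → not eligible.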